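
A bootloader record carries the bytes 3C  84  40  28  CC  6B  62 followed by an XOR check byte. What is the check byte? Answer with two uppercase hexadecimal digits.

XOR the bytes together:
  start with 0x3C
  0x3C ⊕ 0x84 = 0xB8
  0xB8 ⊕ 0x40 = 0xF8
  0xF8 ⊕ 0x28 = 0xD0
  0xD0 ⊕ 0xCC = 0x1C
  0x1C ⊕ 0x6B = 0x77
  0x77 ⊕ 0x62 = 0x15

15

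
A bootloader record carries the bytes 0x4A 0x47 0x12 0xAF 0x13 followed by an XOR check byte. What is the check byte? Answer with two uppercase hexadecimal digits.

A3

XOR the bytes together:
  start with 0x4A
  0x4A ⊕ 0x47 = 0x0D
  0x0D ⊕ 0x12 = 0x1F
  0x1F ⊕ 0xAF = 0xB0
  0xB0 ⊕ 0x13 = 0xA3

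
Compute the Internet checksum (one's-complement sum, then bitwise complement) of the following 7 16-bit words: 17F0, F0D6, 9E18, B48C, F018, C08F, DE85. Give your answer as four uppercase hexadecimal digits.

1565

One's-complement addition (fold any carry out of bit 15 back into bit 0):
  0x17F0 + 0xF0D6 = 0x108C6 → wrap carry → 0x08C7
  0x08C7 + 0x9E18 = 0x0A6DF
  0xA6DF + 0xB48C = 0x15B6B → wrap carry → 0x5B6C
  0x5B6C + 0xF018 = 0x14B84 → wrap carry → 0x4B85
  0x4B85 + 0xC08F = 0x10C14 → wrap carry → 0x0C15
  0x0C15 + 0xDE85 = 0x0EA9A
One's-complement sum = 0xEA9A.
Checksum = ~0xEA9A & 0xFFFF = 0x1565.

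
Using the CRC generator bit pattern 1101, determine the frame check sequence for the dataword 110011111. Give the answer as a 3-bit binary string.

100

Append 3 zeros: 110011111000. Divide by 1101 (XOR where the leading bit is 1):
  pos 0: 1100 XOR 1101 = 0001
  pos 3: 1111 XOR 1101 = 0010
  pos 5: 1011 XOR 1101 = 0110
  pos 6: 1100 XOR 1101 = 0001
Remainder (last 3 bits) = 100. This is the CRC / FCS.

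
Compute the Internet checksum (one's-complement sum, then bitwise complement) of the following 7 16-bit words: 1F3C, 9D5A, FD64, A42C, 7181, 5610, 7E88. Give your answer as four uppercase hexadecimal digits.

One's-complement addition (fold any carry out of bit 15 back into bit 0):
  0x1F3C + 0x9D5A = 0x0BC96
  0xBC96 + 0xFD64 = 0x1B9FA → wrap carry → 0xB9FB
  0xB9FB + 0xA42C = 0x15E27 → wrap carry → 0x5E28
  0x5E28 + 0x7181 = 0x0CFA9
  0xCFA9 + 0x5610 = 0x125B9 → wrap carry → 0x25BA
  0x25BA + 0x7E88 = 0x0A442
One's-complement sum = 0xA442.
Checksum = ~0xA442 & 0xFFFF = 0x5BBD.

5BBD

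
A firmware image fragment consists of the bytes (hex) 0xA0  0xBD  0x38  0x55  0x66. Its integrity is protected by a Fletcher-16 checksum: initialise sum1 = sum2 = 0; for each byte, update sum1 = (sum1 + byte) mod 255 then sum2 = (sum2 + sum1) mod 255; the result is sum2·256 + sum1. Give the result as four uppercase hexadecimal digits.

Running sums (mod 255):
  after byte 0 (0xA0): sum1=160, sum2=160
  after byte 1 (0xBD): sum1=94, sum2=254
  after byte 2 (0x38): sum1=150, sum2=149
  after byte 3 (0x55): sum1=235, sum2=129
  after byte 4 (0x66): sum1=82, sum2=211
Checksum = sum2·256 + sum1 = 211·256 + 82 = 54098 = 0xD352.

D352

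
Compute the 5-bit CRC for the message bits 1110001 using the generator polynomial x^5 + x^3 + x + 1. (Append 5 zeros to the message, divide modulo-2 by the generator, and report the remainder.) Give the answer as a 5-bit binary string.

01001

Append 5 zeros: 111000100000. Divide by 101011 (XOR where the leading bit is 1):
  pos 0: 111000 XOR 101011 = 010011
  pos 1: 100111 XOR 101011 = 001100
  pos 3: 110000 XOR 101011 = 011011
  pos 4: 110110 XOR 101011 = 011101
  pos 5: 111010 XOR 101011 = 010001
  pos 6: 100010 XOR 101011 = 001001
Remainder (last 5 bits) = 01001. This is the CRC / FCS.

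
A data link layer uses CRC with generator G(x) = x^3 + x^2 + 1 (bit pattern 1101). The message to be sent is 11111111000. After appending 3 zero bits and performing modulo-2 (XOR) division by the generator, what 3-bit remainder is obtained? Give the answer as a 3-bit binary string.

Append 3 zeros: 11111111000000. Divide by 1101 (XOR where the leading bit is 1):
  pos 0: 1111 XOR 1101 = 0010
  pos 2: 1011 XOR 1101 = 0110
  pos 3: 1101 XOR 1101 = 0000
  pos 7: 1000 XOR 1101 = 0101
  pos 8: 1010 XOR 1101 = 0111
  pos 9: 1110 XOR 1101 = 0011
Remainder (last 3 bits) = 110. This is the CRC / FCS.

110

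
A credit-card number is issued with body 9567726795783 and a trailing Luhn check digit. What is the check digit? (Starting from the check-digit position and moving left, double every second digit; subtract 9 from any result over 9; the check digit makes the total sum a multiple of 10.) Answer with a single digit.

Partial digits right→left: 3 8 7 5 9 7 6 2 7 7 6 5 9
Double every second digit counting from the check-digit position (so the 1st, 3rd, 5th, ... of the partial from the right).
  doubled (with −9 where >9): 6 5 9 3 5 3 9 → sum 40
  kept as-is: 8 5 7 2 7 5 → sum 34
Total = 40 + 34 = 74.
Check digit = (10 − (74 mod 10)) mod 10 = 6.

6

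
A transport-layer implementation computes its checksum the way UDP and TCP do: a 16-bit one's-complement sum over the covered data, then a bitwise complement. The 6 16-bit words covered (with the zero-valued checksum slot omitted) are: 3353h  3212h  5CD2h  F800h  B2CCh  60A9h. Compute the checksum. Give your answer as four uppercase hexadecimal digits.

One's-complement addition (fold any carry out of bit 15 back into bit 0):
  0x3353 + 0x3212 = 0x06565
  0x6565 + 0x5CD2 = 0x0C237
  0xC237 + 0xF800 = 0x1BA37 → wrap carry → 0xBA38
  0xBA38 + 0xB2CC = 0x16D04 → wrap carry → 0x6D05
  0x6D05 + 0x60A9 = 0x0CDAE
One's-complement sum = 0xCDAE.
Checksum = ~0xCDAE & 0xFFFF = 0x3251.

3251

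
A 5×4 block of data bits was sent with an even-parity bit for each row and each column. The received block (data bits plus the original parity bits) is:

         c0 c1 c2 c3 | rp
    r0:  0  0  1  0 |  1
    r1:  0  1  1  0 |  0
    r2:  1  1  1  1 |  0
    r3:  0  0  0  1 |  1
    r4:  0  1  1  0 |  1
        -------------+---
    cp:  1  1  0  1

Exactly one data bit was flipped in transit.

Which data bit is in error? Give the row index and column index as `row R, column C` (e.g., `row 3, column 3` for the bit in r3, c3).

row 4, column 3

Recompute each row's even parity and compare to rp:
  r0: data parity 1, sent rp 1 → ok
  r1: data parity 0, sent rp 0 → ok
  r2: data parity 0, sent rp 0 → ok
  r3: data parity 1, sent rp 1 → ok
  r4: data parity 0, sent rp 1 → mismatch
Recompute each column's even parity and compare to cp:
  c0: data parity 1, sent cp 1 → ok
  c1: data parity 1, sent cp 1 → ok
  c2: data parity 0, sent cp 0 → ok
  c3: data parity 0, sent cp 1 → mismatch
Exactly one row (r4) and one column (c3) fail → the flipped bit is at their intersection.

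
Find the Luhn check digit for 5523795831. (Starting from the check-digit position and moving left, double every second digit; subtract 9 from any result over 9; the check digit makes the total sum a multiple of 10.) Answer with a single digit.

3

Partial digits right→left: 1 3 8 5 9 7 3 2 5 5
Double every second digit counting from the check-digit position (so the 1st, 3rd, 5th, ... of the partial from the right).
  doubled (with −9 where >9): 2 7 9 6 1 → sum 25
  kept as-is: 3 5 7 2 5 → sum 22
Total = 25 + 22 = 47.
Check digit = (10 − (47 mod 10)) mod 10 = 3.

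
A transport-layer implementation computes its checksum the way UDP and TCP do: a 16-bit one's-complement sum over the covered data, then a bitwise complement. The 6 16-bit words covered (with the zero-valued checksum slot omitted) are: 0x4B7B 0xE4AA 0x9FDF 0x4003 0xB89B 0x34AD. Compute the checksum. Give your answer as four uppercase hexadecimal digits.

One's-complement addition (fold any carry out of bit 15 back into bit 0):
  0x4B7B + 0xE4AA = 0x13025 → wrap carry → 0x3026
  0x3026 + 0x9FDF = 0x0D005
  0xD005 + 0x4003 = 0x11008 → wrap carry → 0x1009
  0x1009 + 0xB89B = 0x0C8A4
  0xC8A4 + 0x34AD = 0x0FD51
One's-complement sum = 0xFD51.
Checksum = ~0xFD51 & 0xFFFF = 0x02AE.

02AE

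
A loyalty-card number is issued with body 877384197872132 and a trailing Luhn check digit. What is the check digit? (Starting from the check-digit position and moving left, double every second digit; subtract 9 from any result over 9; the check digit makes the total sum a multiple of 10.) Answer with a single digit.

7

Partial digits right→left: 2 3 1 2 7 8 7 9 1 4 8 3 7 7 8
Double every second digit counting from the check-digit position (so the 1st, 3rd, 5th, ... of the partial from the right).
  doubled (with −9 where >9): 4 2 5 5 2 7 5 7 → sum 37
  kept as-is: 3 2 8 9 4 3 7 → sum 36
Total = 37 + 36 = 73.
Check digit = (10 − (73 mod 10)) mod 10 = 7.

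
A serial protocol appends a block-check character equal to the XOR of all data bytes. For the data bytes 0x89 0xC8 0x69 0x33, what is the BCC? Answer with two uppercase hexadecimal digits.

XOR the bytes together:
  start with 0x89
  0x89 ⊕ 0xC8 = 0x41
  0x41 ⊕ 0x69 = 0x28
  0x28 ⊕ 0x33 = 0x1B

1B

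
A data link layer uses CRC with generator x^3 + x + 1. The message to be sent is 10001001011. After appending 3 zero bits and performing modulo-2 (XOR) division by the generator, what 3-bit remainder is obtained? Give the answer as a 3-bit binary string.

001

Append 3 zeros: 10001001011000. Divide by 1011 (XOR where the leading bit is 1):
  pos 0: 1000 XOR 1011 = 0011
  pos 2: 1110 XOR 1011 = 0101
  pos 3: 1010 XOR 1011 = 0001
  pos 6: 1101 XOR 1011 = 0110
  pos 7: 1101 XOR 1011 = 0110
  pos 8: 1100 XOR 1011 = 0111
  pos 9: 1110 XOR 1011 = 0101
  pos 10: 1010 XOR 1011 = 0001
Remainder (last 3 bits) = 001. This is the CRC / FCS.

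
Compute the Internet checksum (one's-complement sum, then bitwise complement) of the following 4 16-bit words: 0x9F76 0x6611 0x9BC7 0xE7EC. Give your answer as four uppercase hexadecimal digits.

One's-complement addition (fold any carry out of bit 15 back into bit 0):
  0x9F76 + 0x6611 = 0x10587 → wrap carry → 0x0588
  0x0588 + 0x9BC7 = 0x0A14F
  0xA14F + 0xE7EC = 0x1893B → wrap carry → 0x893C
One's-complement sum = 0x893C.
Checksum = ~0x893C & 0xFFFF = 0x76C3.

76C3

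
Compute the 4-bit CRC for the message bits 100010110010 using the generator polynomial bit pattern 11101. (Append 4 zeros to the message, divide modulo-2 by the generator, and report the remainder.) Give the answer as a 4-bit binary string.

Append 4 zeros: 1000101100100000. Divide by 11101 (XOR where the leading bit is 1):
  pos 0: 10001 XOR 11101 = 01100
  pos 1: 11000 XOR 11101 = 00101
  pos 3: 10111 XOR 11101 = 01010
  pos 4: 10100 XOR 11101 = 01001
  pos 5: 10010 XOR 11101 = 01111
  pos 6: 11111 XOR 11101 = 00010
  pos 9: 10000 XOR 11101 = 01101
  pos 10: 11010 XOR 11101 = 00111
Remainder (last 4 bits) = 1110. This is the CRC / FCS.

1110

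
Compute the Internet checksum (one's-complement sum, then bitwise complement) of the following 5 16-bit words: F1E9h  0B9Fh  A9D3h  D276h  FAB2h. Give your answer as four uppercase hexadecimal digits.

8B79

One's-complement addition (fold any carry out of bit 15 back into bit 0):
  0xF1E9 + 0x0B9F = 0x0FD88
  0xFD88 + 0xA9D3 = 0x1A75B → wrap carry → 0xA75C
  0xA75C + 0xD276 = 0x179D2 → wrap carry → 0x79D3
  0x79D3 + 0xFAB2 = 0x17485 → wrap carry → 0x7486
One's-complement sum = 0x7486.
Checksum = ~0x7486 & 0xFFFF = 0x8B79.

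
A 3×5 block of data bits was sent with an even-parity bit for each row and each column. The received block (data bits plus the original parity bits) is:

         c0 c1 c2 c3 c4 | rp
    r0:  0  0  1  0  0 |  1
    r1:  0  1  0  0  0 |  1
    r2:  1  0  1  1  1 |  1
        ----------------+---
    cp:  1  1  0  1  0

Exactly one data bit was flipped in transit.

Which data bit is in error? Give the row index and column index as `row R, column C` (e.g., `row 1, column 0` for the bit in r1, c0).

Recompute each row's even parity and compare to rp:
  r0: data parity 1, sent rp 1 → ok
  r1: data parity 1, sent rp 1 → ok
  r2: data parity 0, sent rp 1 → mismatch
Recompute each column's even parity and compare to cp:
  c0: data parity 1, sent cp 1 → ok
  c1: data parity 1, sent cp 1 → ok
  c2: data parity 0, sent cp 0 → ok
  c3: data parity 1, sent cp 1 → ok
  c4: data parity 1, sent cp 0 → mismatch
Exactly one row (r2) and one column (c4) fail → the flipped bit is at their intersection.

row 2, column 4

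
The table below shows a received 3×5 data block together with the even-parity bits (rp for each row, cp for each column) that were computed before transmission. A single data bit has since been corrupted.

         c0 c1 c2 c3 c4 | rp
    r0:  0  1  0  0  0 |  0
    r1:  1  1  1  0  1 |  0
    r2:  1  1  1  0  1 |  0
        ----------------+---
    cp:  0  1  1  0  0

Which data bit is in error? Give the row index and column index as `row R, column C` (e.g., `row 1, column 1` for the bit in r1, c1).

Recompute each row's even parity and compare to rp:
  r0: data parity 1, sent rp 0 → mismatch
  r1: data parity 0, sent rp 0 → ok
  r2: data parity 0, sent rp 0 → ok
Recompute each column's even parity and compare to cp:
  c0: data parity 0, sent cp 0 → ok
  c1: data parity 1, sent cp 1 → ok
  c2: data parity 0, sent cp 1 → mismatch
  c3: data parity 0, sent cp 0 → ok
  c4: data parity 0, sent cp 0 → ok
Exactly one row (r0) and one column (c2) fail → the flipped bit is at their intersection.

row 0, column 2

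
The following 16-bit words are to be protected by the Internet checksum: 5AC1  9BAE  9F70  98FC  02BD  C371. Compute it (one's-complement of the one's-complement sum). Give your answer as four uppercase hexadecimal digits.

0AF4

One's-complement addition (fold any carry out of bit 15 back into bit 0):
  0x5AC1 + 0x9BAE = 0x0F66F
  0xF66F + 0x9F70 = 0x195DF → wrap carry → 0x95E0
  0x95E0 + 0x98FC = 0x12EDC → wrap carry → 0x2EDD
  0x2EDD + 0x02BD = 0x0319A
  0x319A + 0xC371 = 0x0F50B
One's-complement sum = 0xF50B.
Checksum = ~0xF50B & 0xFFFF = 0x0AF4.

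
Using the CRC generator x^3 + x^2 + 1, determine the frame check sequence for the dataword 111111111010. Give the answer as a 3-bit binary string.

000

Append 3 zeros: 111111111010000. Divide by 1101 (XOR where the leading bit is 1):
  pos 0: 1111 XOR 1101 = 0010
  pos 2: 1011 XOR 1101 = 0110
  pos 3: 1101 XOR 1101 = 0000
  pos 7: 1101 XOR 1101 = 0000
Remainder (last 3 bits) = 000. This is the CRC / FCS.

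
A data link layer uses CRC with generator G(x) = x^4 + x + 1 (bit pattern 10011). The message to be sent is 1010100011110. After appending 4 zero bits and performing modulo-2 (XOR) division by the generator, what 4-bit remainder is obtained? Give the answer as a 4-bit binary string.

Append 4 zeros: 10101000111100000. Divide by 10011 (XOR where the leading bit is 1):
  pos 0: 10101 XOR 10011 = 00110
  pos 2: 11000 XOR 10011 = 01011
  pos 3: 10110 XOR 10011 = 00101
  pos 5: 10111 XOR 10011 = 00100
  pos 7: 10011 XOR 10011 = 00000
Remainder (last 4 bits) = 0000. This is the CRC / FCS.

0000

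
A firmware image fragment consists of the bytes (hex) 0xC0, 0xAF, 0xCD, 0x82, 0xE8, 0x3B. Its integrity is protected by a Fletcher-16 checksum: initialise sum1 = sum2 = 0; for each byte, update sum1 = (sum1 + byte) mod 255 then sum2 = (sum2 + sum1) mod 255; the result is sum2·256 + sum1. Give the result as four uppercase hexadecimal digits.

Running sums (mod 255):
  after byte 0 (0xC0): sum1=192, sum2=192
  after byte 1 (0xAF): sum1=112, sum2=49
  after byte 2 (0xCD): sum1=62, sum2=111
  after byte 3 (0x82): sum1=192, sum2=48
  after byte 4 (0xE8): sum1=169, sum2=217
  after byte 5 (0x3B): sum1=228, sum2=190
Checksum = sum2·256 + sum1 = 190·256 + 228 = 48868 = 0xBEE4.

BEE4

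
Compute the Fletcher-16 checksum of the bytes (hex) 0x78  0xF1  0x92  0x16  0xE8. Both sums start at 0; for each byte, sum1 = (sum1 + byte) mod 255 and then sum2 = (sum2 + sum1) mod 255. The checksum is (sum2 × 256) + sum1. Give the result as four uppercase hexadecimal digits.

EEFB

Running sums (mod 255):
  after byte 0 (0x78): sum1=120, sum2=120
  after byte 1 (0xF1): sum1=106, sum2=226
  after byte 2 (0x92): sum1=252, sum2=223
  after byte 3 (0x16): sum1=19, sum2=242
  after byte 4 (0xE8): sum1=251, sum2=238
Checksum = sum2·256 + sum1 = 238·256 + 251 = 61179 = 0xEEFB.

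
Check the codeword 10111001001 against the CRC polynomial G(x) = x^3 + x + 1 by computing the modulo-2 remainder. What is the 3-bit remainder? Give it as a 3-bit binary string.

Modulo-2 division of 10111001001 by 1011:
  pos 0: 1011 XOR 1011 = 0000
  pos 4: 1001 XOR 1011 = 0010
  pos 6: 1000 XOR 1011 = 0011
Remainder = 111 (nonzero — an error is detected).

111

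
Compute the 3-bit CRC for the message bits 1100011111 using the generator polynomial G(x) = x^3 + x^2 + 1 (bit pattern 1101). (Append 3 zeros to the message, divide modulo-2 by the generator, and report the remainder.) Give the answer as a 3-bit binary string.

Append 3 zeros: 1100011111000. Divide by 1101 (XOR where the leading bit is 1):
  pos 0: 1100 XOR 1101 = 0001
  pos 3: 1011 XOR 1101 = 0110
  pos 4: 1101 XOR 1101 = 0000
  pos 8: 1100 XOR 1101 = 0001
Remainder (last 3 bits) = 010. This is the CRC / FCS.

010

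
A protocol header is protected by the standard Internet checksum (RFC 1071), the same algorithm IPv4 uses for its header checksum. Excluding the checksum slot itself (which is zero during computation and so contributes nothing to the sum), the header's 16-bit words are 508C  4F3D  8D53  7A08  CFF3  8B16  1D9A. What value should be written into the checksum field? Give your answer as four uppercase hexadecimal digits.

E035

One's-complement addition (fold any carry out of bit 15 back into bit 0):
  0x508C + 0x4F3D = 0x09FC9
  0x9FC9 + 0x8D53 = 0x12D1C → wrap carry → 0x2D1D
  0x2D1D + 0x7A08 = 0x0A725
  0xA725 + 0xCFF3 = 0x17718 → wrap carry → 0x7719
  0x7719 + 0x8B16 = 0x1022F → wrap carry → 0x0230
  0x0230 + 0x1D9A = 0x01FCA
One's-complement sum = 0x1FCA.
Checksum = ~0x1FCA & 0xFFFF = 0xE035.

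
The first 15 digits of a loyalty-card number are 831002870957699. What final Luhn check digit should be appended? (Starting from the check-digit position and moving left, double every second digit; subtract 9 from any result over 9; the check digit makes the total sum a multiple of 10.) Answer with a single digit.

Partial digits right→left: 9 9 6 7 5 9 0 7 8 2 0 0 1 3 8
Double every second digit counting from the check-digit position (so the 1st, 3rd, 5th, ... of the partial from the right).
  doubled (with −9 where >9): 9 3 1 0 7 0 2 7 → sum 29
  kept as-is: 9 7 9 7 2 0 3 → sum 37
Total = 29 + 37 = 66.
Check digit = (10 − (66 mod 10)) mod 10 = 4.

4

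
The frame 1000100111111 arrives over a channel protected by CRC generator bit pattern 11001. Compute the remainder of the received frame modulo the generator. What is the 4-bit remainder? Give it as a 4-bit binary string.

Modulo-2 division of 1000100111111 by 11001:
  pos 0: 10001 XOR 11001 = 01000
  pos 1: 10000 XOR 11001 = 01001
  pos 2: 10010 XOR 11001 = 01011
  pos 3: 10111 XOR 11001 = 01110
  pos 4: 11101 XOR 11001 = 00100
  pos 6: 10011 XOR 11001 = 01010
  pos 7: 10101 XOR 11001 = 01100
  pos 8: 11001 XOR 11001 = 00000
Remainder = 0000 (zero — the frame passes the CRC check).

0000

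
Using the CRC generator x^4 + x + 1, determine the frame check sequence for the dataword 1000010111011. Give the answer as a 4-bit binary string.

Append 4 zeros: 10000101110110000. Divide by 10011 (XOR where the leading bit is 1):
  pos 0: 10000 XOR 10011 = 00011
  pos 3: 11101 XOR 10011 = 01110
  pos 4: 11101 XOR 10011 = 01110
  pos 5: 11101 XOR 10011 = 01110
  pos 6: 11100 XOR 10011 = 01111
  pos 7: 11111 XOR 10011 = 01100
  pos 8: 11001 XOR 10011 = 01010
  pos 9: 10100 XOR 10011 = 00111
  pos 11: 11100 XOR 10011 = 01111
  pos 12: 11110 XOR 10011 = 01101
Remainder (last 4 bits) = 1101. This is the CRC / FCS.

1101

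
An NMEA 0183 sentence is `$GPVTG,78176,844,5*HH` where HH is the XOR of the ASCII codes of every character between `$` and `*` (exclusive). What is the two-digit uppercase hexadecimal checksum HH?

4C

XOR the ASCII codes of the payload characters:
  'G' = 0x47 → acc = 0x47
  'P' = 0x50 → acc = 0x17
  'V' = 0x56 → acc = 0x41
  'T' = 0x54 → acc = 0x15
  'G' = 0x47 → acc = 0x52
  ',' = 0x2C → acc = 0x7E
  '7' = 0x37 → acc = 0x49
  '8' = 0x38 → acc = 0x71
  '1' = 0x31 → acc = 0x40
  '7' = 0x37 → acc = 0x77
  '6' = 0x36 → acc = 0x41
  ',' = 0x2C → acc = 0x6D
  '8' = 0x38 → acc = 0x55
  '4' = 0x34 → acc = 0x61
  '4' = 0x34 → acc = 0x55
  ',' = 0x2C → acc = 0x79
  '5' = 0x35 → acc = 0x4C
Checksum = 0x4C.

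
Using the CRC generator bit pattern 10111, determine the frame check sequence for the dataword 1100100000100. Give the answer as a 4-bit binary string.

0011

Append 4 zeros: 11001000001000000. Divide by 10111 (XOR where the leading bit is 1):
  pos 0: 11001 XOR 10111 = 01110
  pos 1: 11100 XOR 10111 = 01011
  pos 2: 10110 XOR 10111 = 00001
  pos 6: 10001 XOR 10111 = 00110
  pos 8: 11000 XOR 10111 = 01111
  pos 9: 11110 XOR 10111 = 01001
  pos 10: 10010 XOR 10111 = 00101
  pos 12: 10100 XOR 10111 = 00011
Remainder (last 4 bits) = 0011. This is the CRC / FCS.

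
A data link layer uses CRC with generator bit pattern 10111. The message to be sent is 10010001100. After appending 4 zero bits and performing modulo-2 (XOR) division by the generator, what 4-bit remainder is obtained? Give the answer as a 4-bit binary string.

1100

Append 4 zeros: 100100011000000. Divide by 10111 (XOR where the leading bit is 1):
  pos 0: 10010 XOR 10111 = 00101
  pos 2: 10100 XOR 10111 = 00011
  pos 5: 11110 XOR 10111 = 01001
  pos 6: 10010 XOR 10111 = 00101
  pos 8: 10100 XOR 10111 = 00011
Remainder (last 4 bits) = 1100. This is the CRC / FCS.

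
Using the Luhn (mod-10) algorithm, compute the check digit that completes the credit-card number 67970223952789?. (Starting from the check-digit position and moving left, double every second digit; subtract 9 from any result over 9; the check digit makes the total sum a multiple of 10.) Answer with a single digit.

Partial digits right→left: 9 8 7 2 5 9 3 2 2 0 7 9 7 6
Double every second digit counting from the check-digit position (so the 1st, 3rd, 5th, ... of the partial from the right).
  doubled (with −9 where >9): 9 5 1 6 4 5 5 → sum 35
  kept as-is: 8 2 9 2 0 9 6 → sum 36
Total = 35 + 36 = 71.
Check digit = (10 − (71 mod 10)) mod 10 = 9.

9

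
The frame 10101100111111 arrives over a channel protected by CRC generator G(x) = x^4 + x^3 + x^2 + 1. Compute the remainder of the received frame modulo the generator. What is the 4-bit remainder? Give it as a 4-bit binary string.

0000

Modulo-2 division of 10101100111111 by 11101:
  pos 0: 10101 XOR 11101 = 01000
  pos 1: 10001 XOR 11101 = 01100
  pos 2: 11000 XOR 11101 = 00101
  pos 4: 10101 XOR 11101 = 01000
  pos 5: 10001 XOR 11101 = 01100
  pos 6: 11001 XOR 11101 = 00100
  pos 8: 10011 XOR 11101 = 01110
  pos 9: 11101 XOR 11101 = 00000
Remainder = 0000 (zero — the frame passes the CRC check).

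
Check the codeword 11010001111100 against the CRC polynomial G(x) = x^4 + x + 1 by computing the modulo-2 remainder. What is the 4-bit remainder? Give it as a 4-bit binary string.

0000

Modulo-2 division of 11010001111100 by 10011:
  pos 0: 11010 XOR 10011 = 01001
  pos 1: 10010 XOR 10011 = 00001
  pos 5: 10111 XOR 10011 = 00100
  pos 7: 10011 XOR 10011 = 00000
Remainder = 0000 (zero — the frame passes the CRC check).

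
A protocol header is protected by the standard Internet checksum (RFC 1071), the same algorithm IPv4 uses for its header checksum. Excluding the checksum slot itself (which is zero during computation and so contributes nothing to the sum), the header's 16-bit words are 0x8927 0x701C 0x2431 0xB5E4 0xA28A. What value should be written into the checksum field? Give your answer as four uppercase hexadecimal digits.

8A1B

One's-complement addition (fold any carry out of bit 15 back into bit 0):
  0x8927 + 0x701C = 0x0F943
  0xF943 + 0x2431 = 0x11D74 → wrap carry → 0x1D75
  0x1D75 + 0xB5E4 = 0x0D359
  0xD359 + 0xA28A = 0x175E3 → wrap carry → 0x75E4
One's-complement sum = 0x75E4.
Checksum = ~0x75E4 & 0xFFFF = 0x8A1B.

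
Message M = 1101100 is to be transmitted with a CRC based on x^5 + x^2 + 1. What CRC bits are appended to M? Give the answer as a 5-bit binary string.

Append 5 zeros: 110110000000. Divide by 100101 (XOR where the leading bit is 1):
  pos 0: 110110 XOR 100101 = 010011
  pos 1: 100110 XOR 100101 = 000011
  pos 5: 110000 XOR 100101 = 010101
  pos 6: 101010 XOR 100101 = 001111
Remainder (last 5 bits) = 01111. This is the CRC / FCS.

01111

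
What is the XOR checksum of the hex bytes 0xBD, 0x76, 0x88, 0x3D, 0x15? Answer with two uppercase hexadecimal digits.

6B

XOR the bytes together:
  start with 0xBD
  0xBD ⊕ 0x76 = 0xCB
  0xCB ⊕ 0x88 = 0x43
  0x43 ⊕ 0x3D = 0x7E
  0x7E ⊕ 0x15 = 0x6B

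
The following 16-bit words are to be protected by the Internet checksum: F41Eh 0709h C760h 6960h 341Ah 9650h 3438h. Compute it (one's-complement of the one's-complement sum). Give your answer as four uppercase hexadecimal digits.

One's-complement addition (fold any carry out of bit 15 back into bit 0):
  0xF41E + 0x0709 = 0x0FB27
  0xFB27 + 0xC760 = 0x1C287 → wrap carry → 0xC288
  0xC288 + 0x6960 = 0x12BE8 → wrap carry → 0x2BE9
  0x2BE9 + 0x341A = 0x06003
  0x6003 + 0x9650 = 0x0F653
  0xF653 + 0x3438 = 0x12A8B → wrap carry → 0x2A8C
One's-complement sum = 0x2A8C.
Checksum = ~0x2A8C & 0xFFFF = 0xD573.

D573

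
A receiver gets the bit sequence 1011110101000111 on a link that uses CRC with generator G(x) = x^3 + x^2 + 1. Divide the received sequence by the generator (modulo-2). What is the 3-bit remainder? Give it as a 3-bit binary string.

Modulo-2 division of 1011110101000111 by 1101:
  pos 0: 1011 XOR 1101 = 0110
  pos 1: 1101 XOR 1101 = 0000
  pos 5: 1010 XOR 1101 = 0111
  pos 6: 1111 XOR 1101 = 0010
  pos 8: 1000 XOR 1101 = 0101
  pos 9: 1010 XOR 1101 = 0111
  pos 10: 1111 XOR 1101 = 0010
  pos 12: 1011 XOR 1101 = 0110
Remainder = 110 (nonzero — an error is detected).

110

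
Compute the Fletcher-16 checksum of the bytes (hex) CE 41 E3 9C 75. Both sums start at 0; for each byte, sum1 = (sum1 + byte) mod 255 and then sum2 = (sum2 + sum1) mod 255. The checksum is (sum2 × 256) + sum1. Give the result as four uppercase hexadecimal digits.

6906

Running sums (mod 255):
  after byte 0 (CE): sum1=206, sum2=206
  after byte 1 (41): sum1=16, sum2=222
  after byte 2 (E3): sum1=243, sum2=210
  after byte 3 (9C): sum1=144, sum2=99
  after byte 4 (75): sum1=6, sum2=105
Checksum = sum2·256 + sum1 = 105·256 + 6 = 26886 = 0x6906.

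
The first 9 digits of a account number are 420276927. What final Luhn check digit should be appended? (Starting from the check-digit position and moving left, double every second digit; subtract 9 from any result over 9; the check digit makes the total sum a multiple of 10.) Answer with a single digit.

Partial digits right→left: 7 2 9 6 7 2 0 2 4
Double every second digit counting from the check-digit position (so the 1st, 3rd, 5th, ... of the partial from the right).
  doubled (with −9 where >9): 5 9 5 0 8 → sum 27
  kept as-is: 2 6 2 2 → sum 12
Total = 27 + 12 = 39.
Check digit = (10 − (39 mod 10)) mod 10 = 1.

1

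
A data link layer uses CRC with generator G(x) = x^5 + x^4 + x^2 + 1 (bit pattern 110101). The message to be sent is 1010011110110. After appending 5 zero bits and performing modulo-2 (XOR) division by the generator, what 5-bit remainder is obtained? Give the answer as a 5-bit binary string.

Append 5 zeros: 101001111011000000. Divide by 110101 (XOR where the leading bit is 1):
  pos 0: 101001 XOR 110101 = 011100
  pos 1: 111001 XOR 110101 = 001100
  pos 3: 110011 XOR 110101 = 000110
  pos 6: 110011 XOR 110101 = 000110
  pos 9: 110000 XOR 110101 = 000101
  pos 12: 101000 XOR 110101 = 011101
Remainder (last 5 bits) = 11101. This is the CRC / FCS.

11101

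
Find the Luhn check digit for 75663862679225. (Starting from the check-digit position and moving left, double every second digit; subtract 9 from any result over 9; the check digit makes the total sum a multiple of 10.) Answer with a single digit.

6

Partial digits right→left: 5 2 2 9 7 6 2 6 8 3 6 6 5 7
Double every second digit counting from the check-digit position (so the 1st, 3rd, 5th, ... of the partial from the right).
  doubled (with −9 where >9): 1 4 5 4 7 3 1 → sum 25
  kept as-is: 2 9 6 6 3 6 7 → sum 39
Total = 25 + 39 = 64.
Check digit = (10 − (64 mod 10)) mod 10 = 6.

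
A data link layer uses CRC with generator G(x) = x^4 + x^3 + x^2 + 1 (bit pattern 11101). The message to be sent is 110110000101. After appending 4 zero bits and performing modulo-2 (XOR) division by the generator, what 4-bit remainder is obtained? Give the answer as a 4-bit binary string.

Append 4 zeros: 1101100001010000. Divide by 11101 (XOR where the leading bit is 1):
  pos 0: 11011 XOR 11101 = 00110
  pos 2: 11000 XOR 11101 = 00101
  pos 4: 10100 XOR 11101 = 01001
  pos 5: 10011 XOR 11101 = 01110
  pos 6: 11100 XOR 11101 = 00001
  pos 10: 11000 XOR 11101 = 00101
Remainder (last 4 bits) = 1010. This is the CRC / FCS.

1010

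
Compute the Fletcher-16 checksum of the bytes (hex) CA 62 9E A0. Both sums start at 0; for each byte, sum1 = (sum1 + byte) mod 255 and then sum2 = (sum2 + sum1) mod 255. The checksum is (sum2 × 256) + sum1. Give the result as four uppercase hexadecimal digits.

306C

Running sums (mod 255):
  after byte 0 (CA): sum1=202, sum2=202
  after byte 1 (62): sum1=45, sum2=247
  after byte 2 (9E): sum1=203, sum2=195
  after byte 3 (A0): sum1=108, sum2=48
Checksum = sum2·256 + sum1 = 48·256 + 108 = 12396 = 0x306C.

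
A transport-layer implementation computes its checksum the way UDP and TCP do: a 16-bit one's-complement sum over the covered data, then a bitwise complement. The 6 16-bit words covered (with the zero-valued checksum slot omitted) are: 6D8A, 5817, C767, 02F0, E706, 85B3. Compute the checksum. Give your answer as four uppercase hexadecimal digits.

034C

One's-complement addition (fold any carry out of bit 15 back into bit 0):
  0x6D8A + 0x5817 = 0x0C5A1
  0xC5A1 + 0xC767 = 0x18D08 → wrap carry → 0x8D09
  0x8D09 + 0x02F0 = 0x08FF9
  0x8FF9 + 0xE706 = 0x176FF → wrap carry → 0x7700
  0x7700 + 0x85B3 = 0x0FCB3
One's-complement sum = 0xFCB3.
Checksum = ~0xFCB3 & 0xFFFF = 0x034C.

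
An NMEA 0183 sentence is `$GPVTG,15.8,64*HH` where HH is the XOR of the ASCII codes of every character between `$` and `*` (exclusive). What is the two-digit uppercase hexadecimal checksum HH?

42

XOR the ASCII codes of the payload characters:
  'G' = 0x47 → acc = 0x47
  'P' = 0x50 → acc = 0x17
  'V' = 0x56 → acc = 0x41
  'T' = 0x54 → acc = 0x15
  'G' = 0x47 → acc = 0x52
  ',' = 0x2C → acc = 0x7E
  '1' = 0x31 → acc = 0x4F
  '5' = 0x35 → acc = 0x7A
  '.' = 0x2E → acc = 0x54
  '8' = 0x38 → acc = 0x6C
  ',' = 0x2C → acc = 0x40
  '6' = 0x36 → acc = 0x76
  '4' = 0x34 → acc = 0x42
Checksum = 0x42.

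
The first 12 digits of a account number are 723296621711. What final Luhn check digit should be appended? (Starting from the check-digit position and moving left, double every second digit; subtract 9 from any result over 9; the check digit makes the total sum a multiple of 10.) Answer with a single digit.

1

Partial digits right→left: 1 1 7 1 2 6 6 9 2 3 2 7
Double every second digit counting from the check-digit position (so the 1st, 3rd, 5th, ... of the partial from the right).
  doubled (with −9 where >9): 2 5 4 3 4 4 → sum 22
  kept as-is: 1 1 6 9 3 7 → sum 27
Total = 22 + 27 = 49.
Check digit = (10 − (49 mod 10)) mod 10 = 1.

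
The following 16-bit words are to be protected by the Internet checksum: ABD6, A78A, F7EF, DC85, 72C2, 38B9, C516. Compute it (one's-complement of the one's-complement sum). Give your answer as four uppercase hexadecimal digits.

6796

One's-complement addition (fold any carry out of bit 15 back into bit 0):
  0xABD6 + 0xA78A = 0x15360 → wrap carry → 0x5361
  0x5361 + 0xF7EF = 0x14B50 → wrap carry → 0x4B51
  0x4B51 + 0xDC85 = 0x127D6 → wrap carry → 0x27D7
  0x27D7 + 0x72C2 = 0x09A99
  0x9A99 + 0x38B9 = 0x0D352
  0xD352 + 0xC516 = 0x19868 → wrap carry → 0x9869
One's-complement sum = 0x9869.
Checksum = ~0x9869 & 0xFFFF = 0x6796.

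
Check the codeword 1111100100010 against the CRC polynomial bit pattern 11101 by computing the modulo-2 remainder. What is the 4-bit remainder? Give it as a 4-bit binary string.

0001

Modulo-2 division of 1111100100010 by 11101:
  pos 0: 11111 XOR 11101 = 00010
  pos 3: 10001 XOR 11101 = 01100
  pos 4: 11000 XOR 11101 = 00101
  pos 6: 10100 XOR 11101 = 01001
  pos 7: 10011 XOR 11101 = 01110
  pos 8: 11100 XOR 11101 = 00001
Remainder = 0001 (nonzero — an error is detected).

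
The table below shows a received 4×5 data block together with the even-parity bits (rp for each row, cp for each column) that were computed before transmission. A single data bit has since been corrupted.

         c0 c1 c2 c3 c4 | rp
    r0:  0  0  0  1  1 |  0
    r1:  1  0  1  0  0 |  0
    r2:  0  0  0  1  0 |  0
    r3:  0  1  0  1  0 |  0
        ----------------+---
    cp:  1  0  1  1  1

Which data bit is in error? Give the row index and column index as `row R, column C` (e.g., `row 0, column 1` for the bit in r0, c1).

Recompute each row's even parity and compare to rp:
  r0: data parity 0, sent rp 0 → ok
  r1: data parity 0, sent rp 0 → ok
  r2: data parity 1, sent rp 0 → mismatch
  r3: data parity 0, sent rp 0 → ok
Recompute each column's even parity and compare to cp:
  c0: data parity 1, sent cp 1 → ok
  c1: data parity 1, sent cp 0 → mismatch
  c2: data parity 1, sent cp 1 → ok
  c3: data parity 1, sent cp 1 → ok
  c4: data parity 1, sent cp 1 → ok
Exactly one row (r2) and one column (c1) fail → the flipped bit is at their intersection.

row 2, column 1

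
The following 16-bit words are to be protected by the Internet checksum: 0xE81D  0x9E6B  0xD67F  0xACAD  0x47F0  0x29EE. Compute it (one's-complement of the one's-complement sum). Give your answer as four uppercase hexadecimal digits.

846A

One's-complement addition (fold any carry out of bit 15 back into bit 0):
  0xE81D + 0x9E6B = 0x18688 → wrap carry → 0x8689
  0x8689 + 0xD67F = 0x15D08 → wrap carry → 0x5D09
  0x5D09 + 0xACAD = 0x109B6 → wrap carry → 0x09B7
  0x09B7 + 0x47F0 = 0x051A7
  0x51A7 + 0x29EE = 0x07B95
One's-complement sum = 0x7B95.
Checksum = ~0x7B95 & 0xFFFF = 0x846A.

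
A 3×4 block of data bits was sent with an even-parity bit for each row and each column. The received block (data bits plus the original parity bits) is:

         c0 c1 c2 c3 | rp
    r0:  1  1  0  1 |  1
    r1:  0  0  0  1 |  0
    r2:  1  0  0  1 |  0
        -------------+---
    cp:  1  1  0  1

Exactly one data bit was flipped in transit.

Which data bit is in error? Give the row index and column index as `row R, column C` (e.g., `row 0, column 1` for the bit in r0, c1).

Recompute each row's even parity and compare to rp:
  r0: data parity 1, sent rp 1 → ok
  r1: data parity 1, sent rp 0 → mismatch
  r2: data parity 0, sent rp 0 → ok
Recompute each column's even parity and compare to cp:
  c0: data parity 0, sent cp 1 → mismatch
  c1: data parity 1, sent cp 1 → ok
  c2: data parity 0, sent cp 0 → ok
  c3: data parity 1, sent cp 1 → ok
Exactly one row (r1) and one column (c0) fail → the flipped bit is at their intersection.

row 1, column 0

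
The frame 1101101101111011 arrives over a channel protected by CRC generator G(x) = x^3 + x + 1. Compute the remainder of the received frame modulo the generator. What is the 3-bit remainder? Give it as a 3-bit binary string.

Modulo-2 division of 1101101101111011 by 1011:
  pos 0: 1101 XOR 1011 = 0110
  pos 1: 1101 XOR 1011 = 0110
  pos 2: 1100 XOR 1011 = 0111
  pos 3: 1111 XOR 1011 = 0100
  pos 4: 1001 XOR 1011 = 0010
  pos 6: 1001 XOR 1011 = 0010
  pos 8: 1011 XOR 1011 = 0000
  pos 12: 1011 XOR 1011 = 0000
Remainder = 000 (zero — the frame passes the CRC check).

000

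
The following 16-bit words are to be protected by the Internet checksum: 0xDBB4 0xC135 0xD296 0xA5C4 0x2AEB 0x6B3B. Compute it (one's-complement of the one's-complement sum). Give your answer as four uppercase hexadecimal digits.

One's-complement addition (fold any carry out of bit 15 back into bit 0):
  0xDBB4 + 0xC135 = 0x19CE9 → wrap carry → 0x9CEA
  0x9CEA + 0xD296 = 0x16F80 → wrap carry → 0x6F81
  0x6F81 + 0xA5C4 = 0x11545 → wrap carry → 0x1546
  0x1546 + 0x2AEB = 0x04031
  0x4031 + 0x6B3B = 0x0AB6C
One's-complement sum = 0xAB6C.
Checksum = ~0xAB6C & 0xFFFF = 0x5493.

5493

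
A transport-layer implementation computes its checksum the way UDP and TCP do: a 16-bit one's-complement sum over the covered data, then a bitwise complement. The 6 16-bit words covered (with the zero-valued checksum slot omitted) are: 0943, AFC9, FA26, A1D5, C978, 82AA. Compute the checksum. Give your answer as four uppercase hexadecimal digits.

5ED3

One's-complement addition (fold any carry out of bit 15 back into bit 0):
  0x0943 + 0xAFC9 = 0x0B90C
  0xB90C + 0xFA26 = 0x1B332 → wrap carry → 0xB333
  0xB333 + 0xA1D5 = 0x15508 → wrap carry → 0x5509
  0x5509 + 0xC978 = 0x11E81 → wrap carry → 0x1E82
  0x1E82 + 0x82AA = 0x0A12C
One's-complement sum = 0xA12C.
Checksum = ~0xA12C & 0xFFFF = 0x5ED3.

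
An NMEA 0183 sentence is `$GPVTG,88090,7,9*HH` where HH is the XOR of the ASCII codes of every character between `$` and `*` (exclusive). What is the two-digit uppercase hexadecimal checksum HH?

49

XOR the ASCII codes of the payload characters:
  'G' = 0x47 → acc = 0x47
  'P' = 0x50 → acc = 0x17
  'V' = 0x56 → acc = 0x41
  'T' = 0x54 → acc = 0x15
  'G' = 0x47 → acc = 0x52
  ',' = 0x2C → acc = 0x7E
  '8' = 0x38 → acc = 0x46
  '8' = 0x38 → acc = 0x7E
  '0' = 0x30 → acc = 0x4E
  '9' = 0x39 → acc = 0x77
  '0' = 0x30 → acc = 0x47
  ',' = 0x2C → acc = 0x6B
  '7' = 0x37 → acc = 0x5C
  ',' = 0x2C → acc = 0x70
  '9' = 0x39 → acc = 0x49
Checksum = 0x49.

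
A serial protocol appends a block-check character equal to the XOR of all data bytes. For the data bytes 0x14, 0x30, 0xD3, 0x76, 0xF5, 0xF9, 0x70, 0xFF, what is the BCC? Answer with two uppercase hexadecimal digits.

02

XOR the bytes together:
  start with 0x14
  0x14 ⊕ 0x30 = 0x24
  0x24 ⊕ 0xD3 = 0xF7
  0xF7 ⊕ 0x76 = 0x81
  0x81 ⊕ 0xF5 = 0x74
  0x74 ⊕ 0xF9 = 0x8D
  0x8D ⊕ 0x70 = 0xFD
  0xFD ⊕ 0xFF = 0x02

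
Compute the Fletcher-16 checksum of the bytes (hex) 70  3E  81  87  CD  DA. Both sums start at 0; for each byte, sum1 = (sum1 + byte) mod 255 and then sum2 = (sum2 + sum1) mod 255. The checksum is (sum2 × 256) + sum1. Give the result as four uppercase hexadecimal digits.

EC60

Running sums (mod 255):
  after byte 0 (70): sum1=112, sum2=112
  after byte 1 (3E): sum1=174, sum2=31
  after byte 2 (81): sum1=48, sum2=79
  after byte 3 (87): sum1=183, sum2=7
  after byte 4 (CD): sum1=133, sum2=140
  after byte 5 (DA): sum1=96, sum2=236
Checksum = sum2·256 + sum1 = 236·256 + 96 = 60512 = 0xEC60.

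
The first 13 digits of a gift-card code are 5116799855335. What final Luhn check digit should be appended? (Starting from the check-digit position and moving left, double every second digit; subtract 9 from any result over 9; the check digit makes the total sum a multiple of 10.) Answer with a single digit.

3

Partial digits right→left: 5 3 3 5 5 8 9 9 7 6 1 1 5
Double every second digit counting from the check-digit position (so the 1st, 3rd, 5th, ... of the partial from the right).
  doubled (with −9 where >9): 1 6 1 9 5 2 1 → sum 25
  kept as-is: 3 5 8 9 6 1 → sum 32
Total = 25 + 32 = 57.
Check digit = (10 − (57 mod 10)) mod 10 = 3.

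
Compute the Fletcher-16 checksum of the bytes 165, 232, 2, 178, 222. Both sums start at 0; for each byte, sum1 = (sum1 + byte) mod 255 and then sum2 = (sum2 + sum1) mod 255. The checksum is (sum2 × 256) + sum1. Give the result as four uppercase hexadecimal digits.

Running sums (mod 255):
  after byte 0 (165): sum1=165, sum2=165
  after byte 1 (232): sum1=142, sum2=52
  after byte 2 (2): sum1=144, sum2=196
  after byte 3 (178): sum1=67, sum2=8
  after byte 4 (222): sum1=34, sum2=42
Checksum = sum2·256 + sum1 = 42·256 + 34 = 10786 = 0x2A22.

2A22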